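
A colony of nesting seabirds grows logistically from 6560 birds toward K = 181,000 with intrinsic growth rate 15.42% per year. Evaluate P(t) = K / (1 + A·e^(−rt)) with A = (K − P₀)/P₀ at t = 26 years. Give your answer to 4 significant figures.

≈ 122,100 birds

A = (181000 − 6560)/6560 = 26.59146
P(26) = 181000 / (1 + 26.59146·e^(−0.1542·26)) = 181000 / (1 + 26.59146·0.018148)
= 181000 / 1.48258 ≈ 122084.52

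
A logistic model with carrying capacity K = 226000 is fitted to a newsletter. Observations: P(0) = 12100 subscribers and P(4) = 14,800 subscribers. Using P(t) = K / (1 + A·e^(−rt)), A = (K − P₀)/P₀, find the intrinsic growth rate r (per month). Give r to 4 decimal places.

r ≈ 0.0535 per month

A = (226000 − 12100)/12100 = 17.67769
14800 = 226000/(1 + 17.67769·e^(−r·4)) → e^(−4r) = (15.27027 − 1)/17.67769 = 0.807248
r = −ln(0.807248)/4 = 0.21412/4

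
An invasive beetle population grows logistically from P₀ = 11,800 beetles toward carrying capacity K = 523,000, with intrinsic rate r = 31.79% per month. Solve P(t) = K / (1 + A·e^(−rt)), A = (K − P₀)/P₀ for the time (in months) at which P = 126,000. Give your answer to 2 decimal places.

A = (523000 − 11800)/11800 = 43.32203
126000 = 523000/(1 + 43.32203·e^(−0.3179t)) → 1 + 43.32203·e^(−0.3179t) = 4.15079
e^(−0.3179t) = 0.07273 → t = ln(13.74956)/0.3179 = 2.62101/0.3179

t ≈ 8.24 months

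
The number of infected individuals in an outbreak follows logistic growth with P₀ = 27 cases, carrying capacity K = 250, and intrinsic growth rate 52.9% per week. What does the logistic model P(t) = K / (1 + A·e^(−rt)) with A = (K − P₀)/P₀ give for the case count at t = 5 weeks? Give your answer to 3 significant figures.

A = (250 − 27)/27 = 8.25926
P(5) = 250 / (1 + 8.25926·e^(−0.529·5)) = 250 / (1 + 8.25926·0.071005)
= 250 / 1.58645 ≈ 157.58

≈ 158 cases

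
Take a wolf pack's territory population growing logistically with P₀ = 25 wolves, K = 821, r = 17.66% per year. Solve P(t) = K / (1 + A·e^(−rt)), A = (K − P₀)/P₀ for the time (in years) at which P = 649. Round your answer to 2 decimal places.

A = (821 − 25)/25 = 31.84
649 = 821/(1 + 31.84·e^(−0.1766t)) → 1 + 31.84·e^(−0.1766t) = 1.26502
e^(−0.1766t) = 0.008324 → t = ln(120.14047)/0.1766 = 4.78866/0.1766

t ≈ 27.12 years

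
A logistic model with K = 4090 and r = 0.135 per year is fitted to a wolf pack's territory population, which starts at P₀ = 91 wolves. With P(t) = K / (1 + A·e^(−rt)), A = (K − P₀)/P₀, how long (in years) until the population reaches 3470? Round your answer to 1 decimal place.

t ≈ 40.8 years

A = (4090 − 91)/91 = 43.94505
3470 = 4090/(1 + 43.94505·e^(−0.135t)) → 1 + 43.94505·e^(−0.135t) = 1.17867
e^(−0.135t) = 0.004066 → t = ln(245.95055)/0.135 = 5.50513/0.135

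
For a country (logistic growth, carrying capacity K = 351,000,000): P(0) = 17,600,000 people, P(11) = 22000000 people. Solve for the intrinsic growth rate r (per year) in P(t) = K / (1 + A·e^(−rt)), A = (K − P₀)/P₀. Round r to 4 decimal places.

A = (351000000 − 17600000)/17600000 = 18.94318
22000000 = 351000000/(1 + 18.94318·e^(−r·11)) → e^(−11r) = (15.95455 − 1)/18.94318 = 0.789442
r = −ln(0.789442)/11 = 0.23643/11

r ≈ 0.0215 per year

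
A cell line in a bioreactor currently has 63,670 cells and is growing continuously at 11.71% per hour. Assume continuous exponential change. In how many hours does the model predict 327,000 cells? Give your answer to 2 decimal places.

327000 = 63670 · e^(0.1171·t)
t = ln(327000/63670) / 0.1171 = ln(5.13586) / 0.1171 = 1.63625 / 0.1171

t ≈ 13.97 hours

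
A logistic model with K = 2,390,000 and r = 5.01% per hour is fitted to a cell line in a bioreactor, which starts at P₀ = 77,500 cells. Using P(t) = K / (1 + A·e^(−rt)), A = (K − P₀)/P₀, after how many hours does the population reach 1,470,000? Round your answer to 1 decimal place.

t ≈ 77.1 hours

A = (2390000 − 77500)/77500 = 29.83871
1470000 = 2390000/(1 + 29.83871·e^(−0.0501t)) → 1 + 29.83871·e^(−0.0501t) = 1.62585
e^(−0.0501t) = 0.020974 → t = ln(47.67707)/0.0501 = 3.86445/0.0501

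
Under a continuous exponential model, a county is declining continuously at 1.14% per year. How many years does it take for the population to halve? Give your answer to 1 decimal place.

half-life = ln(2) / |r| = 0.69315 / 0.0114

half-life ≈ 60.8 years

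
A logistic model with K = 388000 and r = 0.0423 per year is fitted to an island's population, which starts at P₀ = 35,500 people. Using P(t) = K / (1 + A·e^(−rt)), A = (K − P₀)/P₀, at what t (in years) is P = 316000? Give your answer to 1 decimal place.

A = (388000 − 35500)/35500 = 9.92958
316000 = 388000/(1 + 9.92958·e^(−0.0423t)) → 1 + 9.92958·e^(−0.0423t) = 1.22785
e^(−0.0423t) = 0.022946 → t = ln(43.57981)/0.0423 = 3.77459/0.0423

t ≈ 89.2 years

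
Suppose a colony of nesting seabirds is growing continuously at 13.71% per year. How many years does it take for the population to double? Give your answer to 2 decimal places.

doubling time ≈ 5.06 years

doubling time = ln(2) / |r| = 0.69315 / 0.1371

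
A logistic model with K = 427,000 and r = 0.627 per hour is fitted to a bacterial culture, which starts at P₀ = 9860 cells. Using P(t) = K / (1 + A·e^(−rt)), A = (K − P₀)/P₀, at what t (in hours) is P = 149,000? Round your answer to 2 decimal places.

A = (427000 − 9860)/9860 = 42.30629
149000 = 427000/(1 + 42.30629·e^(−0.627t)) → 1 + 42.30629·e^(−0.627t) = 2.86577
e^(−0.627t) = 0.044102 → t = ln(22.67495)/0.627 = 3.12126/0.627

t ≈ 4.98 hours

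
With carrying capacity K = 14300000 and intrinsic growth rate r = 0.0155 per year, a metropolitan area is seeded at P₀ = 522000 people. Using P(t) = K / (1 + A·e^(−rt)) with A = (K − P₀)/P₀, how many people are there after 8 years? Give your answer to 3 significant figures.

≈ 588,000 people

A = (14300000 − 522000)/522000 = 26.39464
P(8) = 14300000 / (1 + 26.39464·e^(−0.0155·8)) = 14300000 / (1 + 26.39464·0.88338)
= 14300000 / 24.31649 ≈ 588078.31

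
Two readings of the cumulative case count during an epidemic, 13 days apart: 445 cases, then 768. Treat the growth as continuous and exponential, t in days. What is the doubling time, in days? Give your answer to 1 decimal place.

r = ln(768/445) / 13 = ln(1.72584) / 13 ≈ 0.041978 per day
doubling time = ln 2 / |r| = 0.69315 / 0.041978

doubling time ≈ 16.5 days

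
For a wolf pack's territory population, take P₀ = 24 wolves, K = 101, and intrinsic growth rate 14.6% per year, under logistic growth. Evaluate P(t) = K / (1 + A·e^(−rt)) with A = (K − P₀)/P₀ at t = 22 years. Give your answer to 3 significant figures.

A = (101 − 24)/24 = 3.20833
P(22) = 101 / (1 + 3.20833·e^(−0.146·22)) = 101 / (1 + 3.20833·0.040276)
= 101 / 1.12922 ≈ 89.44

≈ 89.4 wolves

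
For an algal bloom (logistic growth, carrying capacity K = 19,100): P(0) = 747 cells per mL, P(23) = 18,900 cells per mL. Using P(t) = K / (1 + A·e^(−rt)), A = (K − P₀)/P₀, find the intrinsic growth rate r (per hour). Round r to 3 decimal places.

A = (19100 − 747)/747 = 24.56894
18900 = 19100/(1 + 24.56894·e^(−r·23)) → e^(−23r) = (1.01058 − 1)/24.56894 = 0.000431
r = −ln(0.000431)/23 = 7.75008/23

r ≈ 0.337 per hour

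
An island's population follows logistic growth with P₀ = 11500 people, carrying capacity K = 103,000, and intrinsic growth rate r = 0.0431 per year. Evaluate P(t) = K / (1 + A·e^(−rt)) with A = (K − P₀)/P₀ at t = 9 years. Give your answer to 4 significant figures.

≈ 16,100 people

A = (103000 − 11500)/11500 = 7.95652
P(9) = 103000 / (1 + 7.95652·e^(−0.0431·9)) = 103000 / (1 + 7.95652·0.67848)
= 103000 / 6.39834 ≈ 16097.92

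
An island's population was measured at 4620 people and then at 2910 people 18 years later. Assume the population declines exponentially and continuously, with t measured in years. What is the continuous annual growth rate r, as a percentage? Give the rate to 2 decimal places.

2910 = 4620 · e^(r·18)
e^(18r) = 2910/4620 = 0.62987
r = ln(0.62987) / 18 = -0.46224 / 18

r ≈ -2.57% per year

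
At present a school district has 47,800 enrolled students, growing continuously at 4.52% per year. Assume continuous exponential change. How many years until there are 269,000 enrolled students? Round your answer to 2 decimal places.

t ≈ 38.22 years

269000 = 47800 · e^(0.0452·t)
t = ln(269000/47800) / 0.0452 = ln(5.62762) / 0.0452 = 1.72769 / 0.0452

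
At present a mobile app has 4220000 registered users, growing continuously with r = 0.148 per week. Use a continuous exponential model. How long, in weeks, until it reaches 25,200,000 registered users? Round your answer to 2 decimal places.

t ≈ 12.07 weeks

25200000 = 4220000 · e^(0.148·t)
t = ln(25200000/4220000) / 0.148 = ln(5.97156) / 0.148 = 1.78701 / 0.148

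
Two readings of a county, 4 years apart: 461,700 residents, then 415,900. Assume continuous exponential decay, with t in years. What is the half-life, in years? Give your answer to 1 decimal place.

r = ln(415900/461700) / 4 = ln(0.9008) / 4 ≈ -0.026118 per year
half-life = ln 2 / |r| = 0.69315 / 0.026118

half-life ≈ 26.5 years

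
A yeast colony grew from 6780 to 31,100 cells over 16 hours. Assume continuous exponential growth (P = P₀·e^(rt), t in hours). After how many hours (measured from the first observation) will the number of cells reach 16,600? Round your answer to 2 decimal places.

r = ln(31100/6780) / 16 ≈ 0.095202 per hour
t = ln(16600/6780) / r = 0.89543 / 0.095202 ≈ 9.406

t ≈ 9.41 hours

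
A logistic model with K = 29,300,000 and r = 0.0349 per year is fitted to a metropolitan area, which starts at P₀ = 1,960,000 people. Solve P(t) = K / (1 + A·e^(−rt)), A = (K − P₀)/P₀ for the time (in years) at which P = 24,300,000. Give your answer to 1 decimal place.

A = (29300000 − 1960000)/1960000 = 13.94898
24300000 = 29300000/(1 + 13.94898·e^(−0.0349t)) → 1 + 13.94898·e^(−0.0349t) = 1.20576
e^(−0.0349t) = 0.014751 → t = ln(67.79204)/0.0349 = 4.21644/0.0349

t ≈ 120.8 years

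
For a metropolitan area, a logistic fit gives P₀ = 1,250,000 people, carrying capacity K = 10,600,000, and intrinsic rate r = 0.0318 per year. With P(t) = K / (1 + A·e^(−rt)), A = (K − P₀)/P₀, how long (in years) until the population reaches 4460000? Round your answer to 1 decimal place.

A = (10600000 − 1250000)/1250000 = 7.48
4460000 = 10600000/(1 + 7.48·e^(−0.0318t)) → 1 + 7.48·e^(−0.0318t) = 2.37668
e^(−0.0318t) = 0.184048 → t = ln(5.43336)/0.0318 = 1.69256/0.0318

t ≈ 53.2 years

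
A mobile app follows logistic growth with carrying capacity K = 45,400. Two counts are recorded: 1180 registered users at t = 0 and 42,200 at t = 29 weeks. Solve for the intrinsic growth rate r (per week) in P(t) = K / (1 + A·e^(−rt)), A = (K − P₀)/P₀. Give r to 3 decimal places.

A = (45400 − 1180)/1180 = 37.47458
42200 = 45400/(1 + 37.47458·e^(−r·29)) → e^(−29r) = (1.07583 − 1)/37.47458 = 0.002023
r = −ln(0.002023)/29 = 6.20293/29

r ≈ 0.214 per week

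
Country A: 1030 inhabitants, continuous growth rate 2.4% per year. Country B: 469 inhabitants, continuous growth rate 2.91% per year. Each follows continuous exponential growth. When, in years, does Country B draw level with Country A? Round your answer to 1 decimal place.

t ≈ 154.3 years

1030·e^(0.024t) = 469·e^(0.0291t)
1030/469 = e^((0.0291 − 0.024)t) → ln(2.19616) = 0.0051·t
t = 0.78671 / 0.0051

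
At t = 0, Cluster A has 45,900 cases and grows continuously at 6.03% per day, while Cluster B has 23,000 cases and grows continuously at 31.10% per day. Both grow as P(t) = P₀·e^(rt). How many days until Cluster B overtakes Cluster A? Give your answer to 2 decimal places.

t ≈ 2.76 days

45900·e^(0.0603t) = 23000·e^(0.311t)
45900/23000 = e^((0.311 − 0.0603)t) → ln(1.99565) = 0.2507·t
t = 0.69097 / 0.2507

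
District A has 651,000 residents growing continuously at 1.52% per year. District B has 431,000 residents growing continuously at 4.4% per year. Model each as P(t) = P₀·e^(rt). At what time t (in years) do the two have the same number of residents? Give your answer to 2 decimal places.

t ≈ 14.32 years

651000·e^(0.0152t) = 431000·e^(0.044t)
651000/431000 = e^((0.044 − 0.0152)t) → ln(1.51044) = 0.0288·t
t = 0.4124 / 0.0288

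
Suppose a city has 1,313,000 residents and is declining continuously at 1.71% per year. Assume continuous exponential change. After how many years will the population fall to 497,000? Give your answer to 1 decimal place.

497000 = 1313000 · e^(-0.0171·t)
t = ln(497000/1313000) / -0.0171 = ln(0.37852) / -0.0171 = -0.97148 / -0.0171

t ≈ 56.8 years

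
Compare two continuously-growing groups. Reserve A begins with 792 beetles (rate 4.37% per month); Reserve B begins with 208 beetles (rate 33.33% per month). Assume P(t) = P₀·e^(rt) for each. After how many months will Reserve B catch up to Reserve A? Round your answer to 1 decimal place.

792·e^(0.0437t) = 208·e^(0.3333t)
792/208 = e^((0.3333 − 0.0437)t) → ln(3.80769) = 0.2896·t
t = 1.33702 / 0.2896

t ≈ 4.6 months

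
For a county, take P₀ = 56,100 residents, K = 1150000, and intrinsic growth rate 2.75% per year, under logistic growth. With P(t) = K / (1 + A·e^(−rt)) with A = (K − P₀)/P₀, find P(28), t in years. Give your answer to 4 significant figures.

A = (1150000 − 56100)/56100 = 19.49911
P(28) = 1150000 / (1 + 19.49911·e^(−0.0275·28)) = 1150000 / (1 + 19.49911·0.463013)
= 1150000 / 10.02834 ≈ 114674.99

≈ 114,700 residents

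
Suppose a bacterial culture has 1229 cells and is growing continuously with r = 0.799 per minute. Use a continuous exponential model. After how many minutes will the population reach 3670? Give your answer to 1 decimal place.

t ≈ 1.4 minutes

3670 = 1229 · e^(0.799·t)
t = ln(3670/1229) / 0.799 = ln(2.98617) / 0.799 = 1.09399 / 0.799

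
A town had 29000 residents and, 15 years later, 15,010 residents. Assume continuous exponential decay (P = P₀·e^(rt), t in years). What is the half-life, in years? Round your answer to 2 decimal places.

half-life ≈ 15.79 years

r = ln(15010/29000) / 15 = ln(0.51759) / 15 ≈ -0.043905 per year
half-life = ln 2 / |r| = 0.69315 / 0.043905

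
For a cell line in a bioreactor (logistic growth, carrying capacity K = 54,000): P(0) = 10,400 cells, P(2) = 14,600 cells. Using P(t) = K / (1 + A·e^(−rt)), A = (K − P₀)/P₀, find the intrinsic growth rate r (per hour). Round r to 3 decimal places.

r ≈ 0.220 per hour

A = (54000 − 10400)/10400 = 4.19231
14600 = 54000/(1 + 4.19231·e^(−r·2)) → e^(−2r) = (3.69863 − 1)/4.19231 = 0.64371
r = −ln(0.64371)/2 = 0.44051/2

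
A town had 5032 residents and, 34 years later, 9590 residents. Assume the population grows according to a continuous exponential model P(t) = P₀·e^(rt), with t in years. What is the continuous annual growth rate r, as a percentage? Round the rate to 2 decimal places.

r ≈ 1.90% per year

9590 = 5032 · e^(r·34)
e^(34r) = 9590/5032 = 1.9058
r = ln(1.9058) / 34 = 0.6449 / 34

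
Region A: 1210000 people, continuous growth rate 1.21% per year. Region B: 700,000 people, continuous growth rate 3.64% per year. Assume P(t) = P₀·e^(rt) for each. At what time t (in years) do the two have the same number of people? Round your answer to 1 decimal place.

1210000·e^(0.0121t) = 700000·e^(0.0364t)
1210000/700000 = e^((0.0364 − 0.0121)t) → ln(1.72857) = 0.0243·t
t = 0.5473 / 0.0243

t ≈ 22.5 years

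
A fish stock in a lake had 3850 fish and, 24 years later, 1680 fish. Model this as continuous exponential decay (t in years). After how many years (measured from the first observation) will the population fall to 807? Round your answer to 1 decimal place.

r = ln(1680/3850) / 24 ≈ -0.034553 per year
t = ln(807/3850) / r = -1.5625 / -0.034553 ≈ 45.22

t ≈ 45.2 years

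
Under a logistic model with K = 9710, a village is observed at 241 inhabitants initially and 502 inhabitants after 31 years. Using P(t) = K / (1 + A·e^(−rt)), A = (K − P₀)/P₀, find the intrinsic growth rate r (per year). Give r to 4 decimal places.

A = (9710 − 241)/241 = 39.29046
502 = 9710/(1 + 39.29046·e^(−r·31)) → e^(−31r) = (19.34263 − 1)/39.29046 = 0.466847
r = −ln(0.466847)/31 = 0.76175/31

r ≈ 0.0246 per year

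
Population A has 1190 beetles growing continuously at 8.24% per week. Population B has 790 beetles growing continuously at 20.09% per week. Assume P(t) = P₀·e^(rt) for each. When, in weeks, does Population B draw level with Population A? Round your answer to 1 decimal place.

t ≈ 3.5 weeks

1190·e^(0.0824t) = 790·e^(0.2009t)
1190/790 = e^((0.2009 − 0.0824)t) → ln(1.50633) = 0.1185·t
t = 0.40968 / 0.1185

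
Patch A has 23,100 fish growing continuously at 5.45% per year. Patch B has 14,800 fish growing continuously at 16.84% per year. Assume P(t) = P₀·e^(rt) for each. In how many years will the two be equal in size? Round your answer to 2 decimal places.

23100·e^(0.0545t) = 14800·e^(0.1684t)
23100/14800 = e^((0.1684 − 0.0545)t) → ln(1.56081) = 0.1139·t
t = 0.44521 / 0.1139

t ≈ 3.91 years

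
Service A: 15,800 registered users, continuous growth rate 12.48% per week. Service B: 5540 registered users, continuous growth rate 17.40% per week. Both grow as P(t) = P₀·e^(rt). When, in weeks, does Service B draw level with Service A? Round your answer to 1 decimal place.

t ≈ 21.3 weeks

15800·e^(0.1248t) = 5540·e^(0.174t)
15800/5540 = e^((0.174 − 0.1248)t) → ln(2.85199) = 0.0492·t
t = 1.04802 / 0.0492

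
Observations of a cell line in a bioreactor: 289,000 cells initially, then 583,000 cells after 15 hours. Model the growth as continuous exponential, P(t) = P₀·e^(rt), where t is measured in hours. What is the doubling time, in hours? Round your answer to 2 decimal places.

doubling time ≈ 14.82 hours

r = ln(583000/289000) / 15 = ln(2.0173) / 15 ≈ 0.046784 per hour
doubling time = ln 2 / |r| = 0.69315 / 0.046784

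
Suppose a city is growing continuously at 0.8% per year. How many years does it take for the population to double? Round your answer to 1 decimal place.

doubling time = ln(2) / |r| = 0.69315 / 0.008

doubling time ≈ 86.6 years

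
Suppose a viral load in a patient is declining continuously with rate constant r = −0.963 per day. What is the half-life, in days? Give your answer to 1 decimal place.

half-life ≈ 0.7 days

half-life = ln(2) / |r| = 0.69315 / 0.963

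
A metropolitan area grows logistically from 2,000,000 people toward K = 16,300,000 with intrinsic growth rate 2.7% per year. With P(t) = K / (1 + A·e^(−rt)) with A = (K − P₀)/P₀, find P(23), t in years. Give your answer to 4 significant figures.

A = (16300000 − 2000000)/2000000 = 7.15
P(23) = 16300000 / (1 + 7.15·e^(−0.027·23)) = 16300000 / (1 + 7.15·0.537407)
= 16300000 / 4.84246 ≈ 3366058.9

≈ 3,366,000 people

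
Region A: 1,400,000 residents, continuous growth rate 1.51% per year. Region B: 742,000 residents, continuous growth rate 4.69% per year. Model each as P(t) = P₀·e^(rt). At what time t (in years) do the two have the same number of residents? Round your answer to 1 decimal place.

t ≈ 20.0 years

1400000·e^(0.0151t) = 742000·e^(0.0469t)
1400000/742000 = e^((0.0469 − 0.0151)t) → ln(1.88679) = 0.0318·t
t = 0.63488 / 0.0318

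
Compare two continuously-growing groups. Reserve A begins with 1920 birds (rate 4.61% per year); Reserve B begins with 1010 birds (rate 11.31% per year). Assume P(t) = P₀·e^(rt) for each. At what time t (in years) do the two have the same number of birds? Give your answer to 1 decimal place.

1920·e^(0.0461t) = 1010·e^(0.1131t)
1920/1010 = e^((0.1131 − 0.0461)t) → ln(1.90099) = 0.067·t
t = 0.64237 / 0.067

t ≈ 9.6 years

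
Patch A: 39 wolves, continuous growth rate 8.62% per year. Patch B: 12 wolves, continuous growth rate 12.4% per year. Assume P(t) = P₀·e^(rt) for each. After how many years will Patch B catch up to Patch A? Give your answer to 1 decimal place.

t ≈ 31.2 years

39·e^(0.0862t) = 12·e^(0.124t)
39/12 = e^((0.124 − 0.0862)t) → ln(3.25) = 0.0378·t
t = 1.17865 / 0.0378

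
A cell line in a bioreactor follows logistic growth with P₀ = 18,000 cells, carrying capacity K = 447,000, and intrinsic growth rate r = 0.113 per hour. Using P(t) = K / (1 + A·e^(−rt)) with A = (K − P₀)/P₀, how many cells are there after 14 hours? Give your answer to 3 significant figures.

≈ 75,800 cells

A = (447000 − 18000)/18000 = 23.83333
P(14) = 447000 / (1 + 23.83333·e^(−0.113·14)) = 447000 / (1 + 23.83333·0.205564)
= 447000 / 5.89926 ≈ 75772.15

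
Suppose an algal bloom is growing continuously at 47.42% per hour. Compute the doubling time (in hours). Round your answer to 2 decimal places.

doubling time = ln(2) / |r| = 0.69315 / 0.4742

doubling time ≈ 1.46 hours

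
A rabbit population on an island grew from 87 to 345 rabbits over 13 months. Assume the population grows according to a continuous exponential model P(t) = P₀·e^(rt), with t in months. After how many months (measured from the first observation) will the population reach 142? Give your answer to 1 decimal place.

r = ln(345/87) / 13 ≈ 0.105972 per month
t = ln(142/87) / r = 0.48992 / 0.105972 ≈ 4.623

t ≈ 4.6 months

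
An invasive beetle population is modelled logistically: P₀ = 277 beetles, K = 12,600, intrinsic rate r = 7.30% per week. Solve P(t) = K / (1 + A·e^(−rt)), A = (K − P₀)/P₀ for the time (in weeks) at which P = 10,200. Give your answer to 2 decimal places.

A = (12600 − 277)/277 = 44.48736
10200 = 12600/(1 + 44.48736·e^(−0.073t)) → 1 + 44.48736·e^(−0.073t) = 1.23529
e^(−0.073t) = 0.005289 → t = ln(189.0713)/0.073 = 5.24212/0.073

t ≈ 71.81 weeks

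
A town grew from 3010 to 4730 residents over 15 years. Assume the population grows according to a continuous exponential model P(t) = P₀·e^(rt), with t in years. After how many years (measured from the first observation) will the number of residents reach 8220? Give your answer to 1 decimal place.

t ≈ 33.3 years

r = ln(4730/3010) / 15 ≈ 0.030132 per year
t = ln(8220/3010) / r = 1.00463 / 0.030132 ≈ 33.341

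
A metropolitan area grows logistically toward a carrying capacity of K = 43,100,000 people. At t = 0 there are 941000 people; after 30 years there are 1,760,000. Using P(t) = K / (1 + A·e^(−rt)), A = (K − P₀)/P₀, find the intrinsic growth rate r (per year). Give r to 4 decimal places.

r ≈ 0.0215 per year

A = (43100000 − 941000)/941000 = 44.80234
1760000 = 43100000/(1 + 44.80234·e^(−r·30)) → e^(−30r) = (24.48864 − 1)/44.80234 = 0.524273
r = −ln(0.524273)/30 = 0.64574/30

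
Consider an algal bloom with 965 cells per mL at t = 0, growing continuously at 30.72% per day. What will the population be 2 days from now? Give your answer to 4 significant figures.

≈ 1,784 cells per mL

P(2) = 965 · e^(0.3072·2) = 965 · e^(0.6144)
= 965 · 1.84855 ≈ 1783.85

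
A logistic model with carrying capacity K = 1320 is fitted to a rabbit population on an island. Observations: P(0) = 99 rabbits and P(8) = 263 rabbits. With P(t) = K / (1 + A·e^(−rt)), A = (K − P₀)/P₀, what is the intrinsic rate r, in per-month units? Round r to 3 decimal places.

A = (1320 − 99)/99 = 12.33333
263 = 1320/(1 + 12.33333·e^(−r·8)) → e^(−8r) = (5.01901 − 1)/12.33333 = 0.325866
r = −ln(0.325866)/8 = 1.12127/8

r ≈ 0.140 per month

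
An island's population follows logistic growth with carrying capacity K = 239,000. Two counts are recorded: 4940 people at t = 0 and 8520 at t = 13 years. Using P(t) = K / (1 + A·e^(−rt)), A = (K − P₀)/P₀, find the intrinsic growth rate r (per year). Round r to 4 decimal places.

A = (239000 − 4940)/4940 = 47.38057
8520 = 239000/(1 + 47.38057·e^(−r·13)) → e^(−13r) = (28.05164 − 1)/47.38057 = 0.570944
r = −ln(0.570944)/13 = 0.56046/13

r ≈ 0.0431 per year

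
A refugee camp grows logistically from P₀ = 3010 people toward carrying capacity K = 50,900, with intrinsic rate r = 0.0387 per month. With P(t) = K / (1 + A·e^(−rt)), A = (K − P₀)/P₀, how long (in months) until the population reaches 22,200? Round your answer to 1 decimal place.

A = (50900 − 3010)/3010 = 15.9103
22200 = 50900/(1 + 15.9103·e^(−0.0387t)) → 1 + 15.9103·e^(−0.0387t) = 2.29279
e^(−0.0387t) = 0.081255 → t = ln(12.30692)/0.0387 = 2.51016/0.0387

t ≈ 64.9 months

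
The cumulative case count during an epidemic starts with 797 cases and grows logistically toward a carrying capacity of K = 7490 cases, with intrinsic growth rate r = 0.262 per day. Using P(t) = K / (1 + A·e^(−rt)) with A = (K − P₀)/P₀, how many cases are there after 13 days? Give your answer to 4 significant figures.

≈ 5,858 cases

A = (7490 − 797)/797 = 8.39774
P(13) = 7490 / (1 + 8.39774·e^(−0.262·13)) = 7490 / (1 + 8.39774·0.033174)
= 7490 / 1.27858 ≈ 5858.04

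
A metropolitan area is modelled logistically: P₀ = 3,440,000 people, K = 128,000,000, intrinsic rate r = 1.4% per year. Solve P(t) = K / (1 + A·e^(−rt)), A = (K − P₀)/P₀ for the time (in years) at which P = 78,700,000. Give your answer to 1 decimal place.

A = (128000000 − 3440000)/3440000 = 36.2093
78700000 = 128000000/(1 + 36.2093·e^(−0.014t)) → 1 + 36.2093·e^(−0.014t) = 1.62643
e^(−0.014t) = 0.0173 → t = ln(57.80268)/0.014 = 4.05704/0.014

t ≈ 289.8 years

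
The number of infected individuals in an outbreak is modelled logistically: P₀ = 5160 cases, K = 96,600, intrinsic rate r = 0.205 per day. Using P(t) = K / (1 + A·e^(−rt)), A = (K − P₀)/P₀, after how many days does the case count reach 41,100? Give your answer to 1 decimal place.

A = (96600 − 5160)/5160 = 17.72093
41100 = 96600/(1 + 17.72093·e^(−0.205t)) → 1 + 17.72093·e^(−0.205t) = 2.35036
e^(−0.205t) = 0.076202 → t = ln(13.12307)/0.205 = 2.57437/0.205

t ≈ 12.6 days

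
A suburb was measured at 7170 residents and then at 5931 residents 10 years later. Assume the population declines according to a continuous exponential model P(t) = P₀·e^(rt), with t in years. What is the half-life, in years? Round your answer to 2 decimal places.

half-life ≈ 36.54 years

r = ln(5931/7170) / 10 = ln(0.8272) / 10 ≈ -0.018971 per year
half-life = ln 2 / |r| = 0.69315 / 0.018971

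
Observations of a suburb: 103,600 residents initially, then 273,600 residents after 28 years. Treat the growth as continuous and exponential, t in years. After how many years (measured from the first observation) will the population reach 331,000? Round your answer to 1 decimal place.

r = ln(273600/103600) / 28 ≈ 0.034683 per year
t = ln(331000/103600) / r = 1.16158 / 0.034683 ≈ 33.491

t ≈ 33.5 years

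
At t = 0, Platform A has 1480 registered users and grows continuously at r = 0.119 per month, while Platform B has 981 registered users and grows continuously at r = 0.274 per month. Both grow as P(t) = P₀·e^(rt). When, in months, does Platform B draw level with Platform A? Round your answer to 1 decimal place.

1480·e^(0.119t) = 981·e^(0.274t)
1480/981 = e^((0.274 − 0.119)t) → ln(1.50866) = 0.155·t
t = 0.41122 / 0.155

t ≈ 2.7 months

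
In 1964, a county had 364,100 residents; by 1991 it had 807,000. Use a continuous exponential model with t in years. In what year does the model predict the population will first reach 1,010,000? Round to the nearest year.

year 1999

r = ln(807000/364100) / 27 = 0.7959/27 ≈ 0.029478 per year
t = ln(1010000/364100) / r = 1.02028/0.029478 ≈ 34.61 years after 1964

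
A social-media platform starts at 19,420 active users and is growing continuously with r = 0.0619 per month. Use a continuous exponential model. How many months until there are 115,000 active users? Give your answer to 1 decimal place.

t ≈ 28.7 months

115000 = 19420 · e^(0.0619·t)
t = ln(115000/19420) / 0.0619 = ln(5.92173) / 0.0619 = 1.77863 / 0.0619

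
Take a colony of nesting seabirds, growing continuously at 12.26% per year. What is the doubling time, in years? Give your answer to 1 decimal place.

doubling time ≈ 5.7 years

doubling time = ln(2) / |r| = 0.69315 / 0.1226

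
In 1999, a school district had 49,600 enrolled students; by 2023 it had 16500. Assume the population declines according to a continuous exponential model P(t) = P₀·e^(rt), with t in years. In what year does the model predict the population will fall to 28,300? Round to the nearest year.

r = ln(16500/49600) / 24 = -1.10063/24 ≈ -0.04586 per year
t = ln(28300/49600) / r = -0.56113/-0.04586 ≈ 12.24 years after 1999

year 2011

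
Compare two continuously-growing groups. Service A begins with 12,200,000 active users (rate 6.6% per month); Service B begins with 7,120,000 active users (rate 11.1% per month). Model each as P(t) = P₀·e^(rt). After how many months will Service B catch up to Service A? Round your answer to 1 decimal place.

t ≈ 12.0 months

12200000·e^(0.066t) = 7120000·e^(0.111t)
12200000/7120000 = e^((0.111 − 0.066)t) → ln(1.71348) = 0.045·t
t = 0.53853 / 0.045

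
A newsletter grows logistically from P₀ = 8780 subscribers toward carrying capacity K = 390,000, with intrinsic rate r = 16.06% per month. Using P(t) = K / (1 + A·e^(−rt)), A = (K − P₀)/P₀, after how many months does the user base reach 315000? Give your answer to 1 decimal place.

A = (390000 − 8780)/8780 = 43.41913
315000 = 390000/(1 + 43.41913·e^(−0.1606t)) → 1 + 43.41913·e^(−0.1606t) = 1.2381
e^(−0.1606t) = 0.005484 → t = ln(182.36036)/0.1606 = 5.20598/0.1606

t ≈ 32.4 months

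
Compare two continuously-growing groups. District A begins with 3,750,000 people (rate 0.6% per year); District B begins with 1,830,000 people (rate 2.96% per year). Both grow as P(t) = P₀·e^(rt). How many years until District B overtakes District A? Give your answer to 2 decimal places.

t ≈ 30.40 years

3750000·e^(0.006t) = 1830000·e^(0.0296t)
3750000/1830000 = e^((0.0296 − 0.006)t) → ln(2.04918) = 0.0236·t
t = 0.71744 / 0.0236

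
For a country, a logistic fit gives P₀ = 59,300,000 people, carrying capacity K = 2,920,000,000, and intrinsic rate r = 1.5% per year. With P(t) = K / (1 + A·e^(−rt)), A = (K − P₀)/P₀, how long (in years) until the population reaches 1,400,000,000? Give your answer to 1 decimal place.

A = (2920000000 − 59300000)/59300000 = 48.24115
1400000000 = 2920000000/(1 + 48.24115·e^(−0.015t)) → 1 + 48.24115·e^(−0.015t) = 2.08571
e^(−0.015t) = 0.022506 → t = ln(44.43264)/0.015 = 3.79397/0.015

t ≈ 252.9 years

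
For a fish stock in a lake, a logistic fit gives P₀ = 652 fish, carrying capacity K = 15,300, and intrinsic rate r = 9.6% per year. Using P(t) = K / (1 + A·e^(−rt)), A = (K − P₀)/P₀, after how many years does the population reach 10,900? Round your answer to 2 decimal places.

A = (15300 − 652)/652 = 22.46626
10900 = 15300/(1 + 22.46626·e^(−0.096t)) → 1 + 22.46626·e^(−0.096t) = 1.40367
e^(−0.096t) = 0.017968 → t = ln(55.65505)/0.096 = 4.01917/0.096

t ≈ 41.87 years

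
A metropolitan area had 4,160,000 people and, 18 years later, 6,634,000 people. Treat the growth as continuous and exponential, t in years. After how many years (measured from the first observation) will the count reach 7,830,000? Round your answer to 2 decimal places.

r = ln(6634000/4160000) / 18 ≈ 0.025927 per year
t = ln(7830000/4160000) / r = 0.63245 / 0.025927 ≈ 24.393

t ≈ 24.39 years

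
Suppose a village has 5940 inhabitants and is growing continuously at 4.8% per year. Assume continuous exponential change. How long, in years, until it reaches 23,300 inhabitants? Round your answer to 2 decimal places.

t ≈ 28.47 years

23300 = 5940 · e^(0.048·t)
t = ln(23300/5940) / 0.048 = ln(3.92256) / 0.048 = 1.36674 / 0.048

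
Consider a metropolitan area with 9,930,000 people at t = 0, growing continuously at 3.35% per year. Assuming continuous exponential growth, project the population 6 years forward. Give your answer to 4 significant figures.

≈ 12,140,000 people

P(6) = 9930000 · e^(0.0335·6) = 9930000 · e^(0.201)
= 9930000 · 1.22262 ≈ 12140663.98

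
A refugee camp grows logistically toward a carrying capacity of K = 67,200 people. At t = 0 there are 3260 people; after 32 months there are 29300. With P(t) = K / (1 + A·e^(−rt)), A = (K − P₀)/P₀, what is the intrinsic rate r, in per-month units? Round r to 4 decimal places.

A = (67200 − 3260)/3260 = 19.6135
29300 = 67200/(1 + 19.6135·e^(−r·32)) → e^(−32r) = (2.29352 − 1)/19.6135 = 0.06595
r = −ln(0.06595)/32 = 2.71885/32

r ≈ 0.0850 per month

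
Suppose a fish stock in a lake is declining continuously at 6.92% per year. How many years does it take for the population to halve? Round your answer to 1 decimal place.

half-life = ln(2) / |r| = 0.69315 / 0.0692

half-life ≈ 10.0 years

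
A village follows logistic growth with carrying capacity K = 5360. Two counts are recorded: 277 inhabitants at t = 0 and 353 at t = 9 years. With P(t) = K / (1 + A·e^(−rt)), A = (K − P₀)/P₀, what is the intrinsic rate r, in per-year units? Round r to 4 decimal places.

A = (5360 − 277)/277 = 18.35018
353 = 5360/(1 + 18.35018·e^(−r·9)) → e^(−9r) = (15.18414 − 1)/18.35018 = 0.77297
r = −ln(0.77297)/9 = 0.25752/9

r ≈ 0.0286 per year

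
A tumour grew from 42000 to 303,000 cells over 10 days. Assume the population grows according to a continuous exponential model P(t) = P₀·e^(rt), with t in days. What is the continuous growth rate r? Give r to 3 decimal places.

303000 = 42000 · e^(r·10)
e^(10r) = 303000/42000 = 7.21429
r = ln(7.21429) / 10 = 1.97606 / 10

r ≈ 0.198 per day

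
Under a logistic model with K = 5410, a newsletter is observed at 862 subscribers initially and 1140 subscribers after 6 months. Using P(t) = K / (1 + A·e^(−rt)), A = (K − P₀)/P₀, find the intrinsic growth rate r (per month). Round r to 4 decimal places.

r ≈ 0.0571 per month

A = (5410 − 862)/862 = 5.2761
1140 = 5410/(1 + 5.2761·e^(−r·6)) → e^(−6r) = (4.74561 − 1)/5.2761 = 0.709921
r = −ln(0.709921)/6 = 0.3426/6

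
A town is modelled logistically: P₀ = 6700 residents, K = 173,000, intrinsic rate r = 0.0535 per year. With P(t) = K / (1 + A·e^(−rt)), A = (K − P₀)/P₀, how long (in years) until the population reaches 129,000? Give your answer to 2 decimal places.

A = (173000 − 6700)/6700 = 24.8209
129000 = 173000/(1 + 24.8209·e^(−0.0535t)) → 1 + 24.8209·e^(−0.0535t) = 1.34109
e^(−0.0535t) = 0.013742 → t = ln(72.77035)/0.0535 = 4.28731/0.0535

t ≈ 80.14 years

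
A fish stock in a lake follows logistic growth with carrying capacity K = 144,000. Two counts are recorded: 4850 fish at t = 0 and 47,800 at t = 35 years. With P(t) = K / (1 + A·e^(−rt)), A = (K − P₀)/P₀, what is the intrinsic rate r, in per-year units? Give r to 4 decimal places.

A = (144000 − 4850)/4850 = 28.69072
47800 = 144000/(1 + 28.69072·e^(−r·35)) → e^(−35r) = (3.01255 − 1)/28.69072 = 0.070146
r = −ln(0.070146)/35 = 2.65717/35

r ≈ 0.0759 per year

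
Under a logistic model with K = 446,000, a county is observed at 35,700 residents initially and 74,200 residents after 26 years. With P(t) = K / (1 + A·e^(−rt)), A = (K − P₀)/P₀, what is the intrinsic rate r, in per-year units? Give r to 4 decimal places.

r ≈ 0.0319 per year

A = (446000 − 35700)/35700 = 11.493
74200 = 446000/(1 + 11.493·e^(−r·26)) → e^(−26r) = (6.01078 − 1)/11.493 = 0.435986
r = −ln(0.435986)/26 = 0.83015/26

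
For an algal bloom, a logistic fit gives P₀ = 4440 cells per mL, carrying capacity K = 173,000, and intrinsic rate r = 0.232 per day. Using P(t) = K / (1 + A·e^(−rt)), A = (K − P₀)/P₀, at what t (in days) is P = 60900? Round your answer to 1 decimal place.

t ≈ 13.0 days

A = (173000 − 4440)/4440 = 37.96396
60900 = 173000/(1 + 37.96396·e^(−0.232t)) → 1 + 37.96396·e^(−0.232t) = 2.84072
e^(−0.232t) = 0.048486 → t = ln(20.62449)/0.232 = 3.02648/0.232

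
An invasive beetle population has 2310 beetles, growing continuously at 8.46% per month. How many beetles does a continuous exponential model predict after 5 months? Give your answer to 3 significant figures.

≈ 3,530 beetles

P(5) = 2310 · e^(0.0846·5) = 2310 · e^(0.423)
= 2310 · 1.52653 ≈ 3526.29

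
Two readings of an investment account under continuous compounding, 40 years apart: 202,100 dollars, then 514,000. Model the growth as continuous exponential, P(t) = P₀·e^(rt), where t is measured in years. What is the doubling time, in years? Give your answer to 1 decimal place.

r = ln(514000/202100) / 40 = ln(2.5433) / 40 ≈ 0.023337 per year
doubling time = ln 2 / |r| = 0.69315 / 0.023337

doubling time ≈ 29.7 years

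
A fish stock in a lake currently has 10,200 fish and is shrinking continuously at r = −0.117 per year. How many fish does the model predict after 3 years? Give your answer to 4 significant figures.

≈ 7,181 fish

P(3) = 10200 · e^(-0.117·3) = 10200 · e^(-0.351)
= 10200 · 0.70398 ≈ 7180.63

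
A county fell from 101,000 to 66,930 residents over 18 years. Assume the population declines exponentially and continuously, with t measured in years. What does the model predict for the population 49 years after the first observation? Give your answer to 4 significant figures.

r = ln(66930/101000) / 18 ≈ -0.02286 per year
P(49) = 101000 · e^(-0.02286·49) = 101000 · 0.32624 ≈ 32950.25

≈ 32,950 residents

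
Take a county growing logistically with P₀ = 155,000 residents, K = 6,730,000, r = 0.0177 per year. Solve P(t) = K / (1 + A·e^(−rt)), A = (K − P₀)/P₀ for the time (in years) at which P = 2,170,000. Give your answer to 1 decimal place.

A = (6730000 − 155000)/155000 = 42.41935
2170000 = 6730000/(1 + 42.41935·e^(−0.0177t)) → 1 + 42.41935·e^(−0.0177t) = 3.10138
e^(−0.0177t) = 0.049538 → t = ln(20.1864)/0.0177 = 3.00501/0.0177

t ≈ 169.8 years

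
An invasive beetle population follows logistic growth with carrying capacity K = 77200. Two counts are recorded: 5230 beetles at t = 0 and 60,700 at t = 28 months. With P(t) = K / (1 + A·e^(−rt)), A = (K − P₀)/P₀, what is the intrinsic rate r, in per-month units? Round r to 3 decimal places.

A = (77200 − 5230)/5230 = 13.76099
60700 = 77200/(1 + 13.76099·e^(−r·28)) → e^(−28r) = (1.27183 − 1)/13.76099 = 0.019754
r = −ln(0.019754)/28 = 3.92442/28

r ≈ 0.140 per month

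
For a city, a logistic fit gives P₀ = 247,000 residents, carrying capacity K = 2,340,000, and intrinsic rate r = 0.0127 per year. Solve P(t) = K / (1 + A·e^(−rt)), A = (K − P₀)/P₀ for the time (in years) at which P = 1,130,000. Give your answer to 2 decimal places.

t ≈ 162.88 years

A = (2340000 − 247000)/247000 = 8.47368
1130000 = 2340000/(1 + 8.47368·e^(−0.0127t)) → 1 + 8.47368·e^(−0.0127t) = 2.0708
e^(−0.0127t) = 0.126367 → t = ln(7.91344)/0.0127 = 2.06856/0.0127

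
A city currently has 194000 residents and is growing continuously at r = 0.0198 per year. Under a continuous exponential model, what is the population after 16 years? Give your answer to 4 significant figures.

P(16) = 194000 · e^(0.0198·16) = 194000 · e^(0.3168)
= 194000 · 1.37273 ≈ 266309.23

≈ 266,300 residents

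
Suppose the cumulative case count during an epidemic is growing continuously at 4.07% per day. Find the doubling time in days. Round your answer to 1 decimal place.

doubling time ≈ 17.0 days

doubling time = ln(2) / |r| = 0.69315 / 0.0407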